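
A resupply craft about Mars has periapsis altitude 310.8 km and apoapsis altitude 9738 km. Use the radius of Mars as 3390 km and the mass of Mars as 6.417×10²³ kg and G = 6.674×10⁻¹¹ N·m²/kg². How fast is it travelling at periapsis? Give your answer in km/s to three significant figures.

v ≈ 4.25 km/s

μ = GM = 6.674×10⁻¹¹ × 6.417×10²³ = 4.283×10¹³ m³/s².
r_p = 3390 + 310.8 = 3700.8 km = 3.7008×10⁶ m.
r_a = 3390 + 9738 = 13128 km = 1.3128×10⁷ m.
Semi-major axis a = (r_p + r_a)/2 = 8414.4 km = 8.414×10⁶ m.
Vis-viva: v² = μ(2/r − 1/a) = 4.283×10¹³ × (5.404×10⁻⁷ − 1.188×10⁻⁷) = 1.806×10⁷ m²/s².
v = 4249 m/s = 4.249 km/s.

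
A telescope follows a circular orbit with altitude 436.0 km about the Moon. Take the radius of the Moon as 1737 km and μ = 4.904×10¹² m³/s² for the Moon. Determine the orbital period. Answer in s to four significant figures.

T ≈ 9089 s

r = 1737 + 436.0 = 2173.0 km = 2.1730×10⁶ m.
Kepler's third law: T = 2π√(r³/μ) = 2π√((2.173×10⁶)³ / 4.904×10¹²).
r³/μ = 2.092×10⁶ s², so T = 2π × 1.446×10³ = 9.089×10³ s.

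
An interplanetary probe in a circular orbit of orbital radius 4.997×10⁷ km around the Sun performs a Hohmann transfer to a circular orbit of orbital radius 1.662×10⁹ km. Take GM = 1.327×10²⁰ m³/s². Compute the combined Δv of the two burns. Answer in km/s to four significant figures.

r₁ = 4.997×10⁷ km = 4.997×10¹⁰ m.
r₂ = 1.662×10⁹ km = 1.662×10¹² m.
Transfer ellipse a_t = (r₁ + r₂)/2 = 8.560×10¹¹ m.
At r₁: circular v_c1 = √(μ/r₁) = 51530 m/s; transfer-perihelion v_p = √[μ(2/r₁ − 1/a_t)] = 71810 m/s.
Δv₁ = v_p − v_c1 = 20270 m/s.
At r₂: circular v_c2 = √(μ/r₂) = 8936 m/s; transfer-aphelion v_a = √[μ(2/r₂ − 1/a_t)] = 2159 m/s.
Δv₂ = v_c2 − v_a = 6777 m/s.
Total Δv = Δv₁ + Δv₂ = 27050 m/s = 27.05 km/s.

Δv_total ≈ 27.05 km/s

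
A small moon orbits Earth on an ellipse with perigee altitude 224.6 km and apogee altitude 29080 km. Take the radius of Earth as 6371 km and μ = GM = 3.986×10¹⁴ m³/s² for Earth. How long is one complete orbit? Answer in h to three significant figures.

r_p = 6371 + 224.6 = 6595.6 km = 6.5956×10⁶ m.
r_a = 6371 + 29080 = 35451 km = 3.5451×10⁷ m.
Semi-major axis a = (r_p + r_a)/2 = (6595.6 + 35451)/2 = 21023 km = 2.102×10⁷ m.
By Kepler's third law T = 2π√(a³/μ) = 2π × 4.828×10³ = 3.034×10⁴ s.
= 8.427 h.

T ≈ 8.43 h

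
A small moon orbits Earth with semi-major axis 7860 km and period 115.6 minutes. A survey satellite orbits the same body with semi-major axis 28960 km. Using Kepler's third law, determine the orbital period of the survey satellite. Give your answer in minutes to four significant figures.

T₂ ≈ 817.6 minutes

Kepler's third law: T² ∝ a³, so T₂ = T₁ (a₂/a₁)^(3/2).
a₂/a₁ = 3.684, (a₂/a₁)^(3/2) = 7.072.
T₂ = 115.6 × 7.072 = 817.6 minutes.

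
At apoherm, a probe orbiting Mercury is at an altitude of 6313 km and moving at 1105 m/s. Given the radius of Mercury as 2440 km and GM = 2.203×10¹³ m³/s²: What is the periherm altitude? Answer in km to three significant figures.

periherm altitude ≈ 363 km

r_a = 2440 + 6313 = 8753.0 km = 8.753×10⁶ m.
Specific energy ε = v²/2 − μ/r = -1.906×10⁶ J/kg, so a = −μ/(2ε) = 5.778×10⁶ m.
The apsides satisfy r_p + r_a = 2a, so the periherm radius is 2a − r_a = 2.803×10⁶ m = 2803.2 km.
Periherm altitude = 2803.2 − 2440 = 363.18 km.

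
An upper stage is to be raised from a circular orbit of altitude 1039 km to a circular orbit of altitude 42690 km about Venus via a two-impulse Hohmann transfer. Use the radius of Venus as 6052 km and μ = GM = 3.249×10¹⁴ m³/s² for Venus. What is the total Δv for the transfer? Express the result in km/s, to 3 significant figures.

r₁ = 6052 + 1039 = 7091.0 km = 7.0910×10⁶ m.
r₂ = 6052 + 42690 = 48742 km = 4.8742×10⁷ m.
Transfer ellipse a_t = (r₁ + r₂)/2 = 2.792×10⁷ m.
At r₁: circular v_c1 = √(μ/r₁) = 6769 m/s; transfer-periapsis v_p = √[μ(2/r₁ − 1/a_t)] = 8944 m/s.
Δv₁ = v_p − v_c1 = 2175 m/s.
At r₂: circular v_c2 = √(μ/r₂) = 2582 m/s; transfer-apoapsis v_a = √[μ(2/r₂ − 1/a_t)] = 1301 m/s.
Δv₂ = v_c2 − v_a = 1281 m/s.
Total Δv = Δv₁ + Δv₂ = 3456 m/s = 3.456 km/s.

Δv_total ≈ 3.46 km/s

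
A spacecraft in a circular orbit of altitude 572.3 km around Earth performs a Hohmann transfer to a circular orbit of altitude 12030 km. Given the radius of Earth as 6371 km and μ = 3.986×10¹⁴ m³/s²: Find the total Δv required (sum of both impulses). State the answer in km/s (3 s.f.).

Δv_total ≈ 2.76 km/s

r₁ = 6371 + 572.3 = 6943.3 km = 6.9433×10⁶ m.
r₂ = 6371 + 12030 = 18401 km = 1.8401×10⁷ m.
Transfer ellipse a_t = (r₁ + r₂)/2 = 1.267×10⁷ m.
At r₁: circular v_c1 = √(μ/r₁) = 7577 m/s; transfer-perigee v_p = √[μ(2/r₁ − 1/a_t)] = 9130 m/s.
Δv₁ = v_p − v_c1 = 1553 m/s.
At r₂: circular v_c2 = √(μ/r₂) = 4654 m/s; transfer-apogee v_a = √[μ(2/r₂ − 1/a_t)] = 3445 m/s.
Δv₂ = v_c2 − v_a = 1209 m/s.
Total Δv = Δv₁ + Δv₂ = 2763 m/s = 2.763 km/s.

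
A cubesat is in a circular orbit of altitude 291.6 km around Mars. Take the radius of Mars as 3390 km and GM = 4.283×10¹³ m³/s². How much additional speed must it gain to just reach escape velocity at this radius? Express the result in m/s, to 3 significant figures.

r = 3390 + 291.6 = 3681.6 km = 3.6816×10⁶ m.
Circular speed v_c = √(μ/r) = 3411 m/s.
Escape speed v_esc = √(2μ/r) = √2 × v_c = 4824 m/s.
Δv = v_esc − v_c = 1413 m/s.

Δv ≈ 1410 m/s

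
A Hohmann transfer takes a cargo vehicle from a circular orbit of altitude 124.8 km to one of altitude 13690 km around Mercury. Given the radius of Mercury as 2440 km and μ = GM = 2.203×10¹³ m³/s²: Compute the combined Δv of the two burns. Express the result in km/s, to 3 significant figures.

r₁ = 2440 + 124.8 = 2564.8 km = 2.5648×10⁶ m.
r₂ = 2440 + 13690 = 16130 km = 1.6130×10⁷ m.
Transfer ellipse a_t = (r₁ + r₂)/2 = 9.347×10⁶ m.
At r₁: circular v_c1 = √(μ/r₁) = 2931 m/s; transfer-periherm v_p = √[μ(2/r₁ − 1/a_t)] = 3850 m/s.
Δv₁ = v_p − v_c1 = 919.2 m/s.
At r₂: circular v_c2 = √(μ/r₂) = 1169 m/s; transfer-apoherm v_a = √[μ(2/r₂ − 1/a_t)] = 612.2 m/s.
Δv₂ = v_c2 − v_a = 556.5 m/s.
Total Δv = Δv₁ + Δv₂ = 1476 m/s = 1.476 km/s.

Δv_total ≈ 1.48 km/s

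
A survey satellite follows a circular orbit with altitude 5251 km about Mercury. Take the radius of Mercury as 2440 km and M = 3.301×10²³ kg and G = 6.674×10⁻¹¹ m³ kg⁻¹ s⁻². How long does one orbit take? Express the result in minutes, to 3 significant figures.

T ≈ 476 minutes

μ = GM = 6.674×10⁻¹¹ × 3.301×10²³ = 2.203×10¹³ m³/s².
r = 2440 + 5251 = 7691.0 km = 7.6910×10⁶ m.
Kepler's third law: T = 2π√(r³/μ) = 2π√((7.691×10⁶)³ / 2.203×10¹³).
r³/μ = 2.065×10⁷ s², so T = 2π × 4.544×10³ = 2.855×10⁴ s.
Converting: 2.855×10⁴ s ÷ 60.00 = 475.9 minutes.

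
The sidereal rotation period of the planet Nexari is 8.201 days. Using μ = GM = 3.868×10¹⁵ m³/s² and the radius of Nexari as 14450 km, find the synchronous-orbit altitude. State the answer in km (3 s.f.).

T = 8.201 days = 7.086×10⁵ s.
A synchronous orbit has period T, so by Kepler's third law a = (μT²/4π²)^(1/3).
μT²/4π² = 3.868×10¹⁵ × (7.086×10⁵)² / 39.48 = 4.919×10²⁵ m³.
a = 3.664×10⁸ m = 3.6641×10⁵ km.
Altitude h = a − R = 3.6641×10⁵ − 14450 = 3.5196×10⁵ km.

h_sync ≈ 3.52×10⁵ km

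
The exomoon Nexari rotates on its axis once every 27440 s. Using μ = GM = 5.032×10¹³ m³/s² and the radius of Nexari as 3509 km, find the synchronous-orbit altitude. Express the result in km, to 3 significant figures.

h_sync ≈ 6350 km

A synchronous orbit has period T, so by Kepler's third law a = (μT²/4π²)^(1/3).
μT²/4π² = 5.032×10¹³ × (2.744×10⁴)² / 39.48 = 9.597×10²⁰ m³.
a = 9.864×10⁶ m = 9863.9 km.
Altitude h = a − R = 9863.9 − 3509 = 6354.9 km.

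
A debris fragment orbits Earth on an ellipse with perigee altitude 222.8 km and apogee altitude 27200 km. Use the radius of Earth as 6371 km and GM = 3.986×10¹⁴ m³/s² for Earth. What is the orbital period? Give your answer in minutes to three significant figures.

T ≈ 472 minutes

r_p = 6371 + 222.8 = 6593.8 km = 6.5938×10⁶ m.
r_a = 6371 + 27200 = 33571 km = 3.3571×10⁷ m.
Semi-major axis a = (r_p + r_a)/2 = (6593.8 + 33571)/2 = 20082 km = 2.008×10⁷ m.
By Kepler's third law T = 2π√(a³/μ) = 2π × 4.508×10³ = 2.832×10⁴ s.
= 472.0 minutes.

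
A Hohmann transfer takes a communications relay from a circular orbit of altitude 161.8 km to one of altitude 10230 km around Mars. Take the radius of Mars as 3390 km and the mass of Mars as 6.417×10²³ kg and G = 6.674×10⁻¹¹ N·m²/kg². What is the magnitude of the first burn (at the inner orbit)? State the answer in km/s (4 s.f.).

Δv ≈ 0.9011 km/s

μ = GM = 6.674×10⁻¹¹ × 6.417×10²³ = 4.283×10¹³ m³/s².
r₁ = 3390 + 161.8 = 3551.8 km = 3.5518×10⁶ m.
r₂ = 3390 + 10230 = 13620 km = 1.3620×10⁷ m.
Transfer ellipse a_t = (r₁ + r₂)/2 = 8.586×10⁶ m.
At r₁: circular v_c1 = √(μ/r₁) = 3472 m/s; transfer-periapsis v_p = √[μ(2/r₁ − 1/a_t)] = 4374 m/s.
Δv₁ = v_p − v_c1 = 901.1 m/s.
= 0.9011 km/s.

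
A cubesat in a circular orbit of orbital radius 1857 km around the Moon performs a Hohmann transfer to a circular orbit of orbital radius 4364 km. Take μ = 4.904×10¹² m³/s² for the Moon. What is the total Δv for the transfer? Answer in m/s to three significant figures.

Δv_total ≈ 541 m/s

r₁ = 1857 km = 1.857×10⁶ m.
r₂ = 4364 km = 4.364×10⁶ m.
Transfer ellipse a_t = (r₁ + r₂)/2 = 3.110×10⁶ m.
At r₁: circular v_c1 = √(μ/r₁) = 1625 m/s; transfer-perilune v_p = √[μ(2/r₁ − 1/a_t)] = 1925 m/s.
Δv₁ = v_p − v_c1 = 299.8 m/s.
At r₂: circular v_c2 = √(μ/r₂) = 1060 m/s; transfer-apolune v_a = √[μ(2/r₂ − 1/a_t)] = 819.1 m/s.
Δv₂ = v_c2 − v_a = 241.0 m/s.
Total Δv = Δv₁ + Δv₂ = 540.8 m/s.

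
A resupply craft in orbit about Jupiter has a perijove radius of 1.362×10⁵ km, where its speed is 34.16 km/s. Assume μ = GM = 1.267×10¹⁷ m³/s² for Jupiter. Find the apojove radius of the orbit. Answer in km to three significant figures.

apojove radius ≈ 2.29×10⁵ km

r_p = 1.362×10⁸ m.
Specific energy ε = v²/2 − μ/r = -3.468×10⁸ J/kg, so a = −μ/(2ε) = 1.827×10⁸ m.
The apsides satisfy r_p + r_a = 2a, so the apojove radius is 2a − r_p = 2.291×10⁸ m = 2.2914×10⁵ km.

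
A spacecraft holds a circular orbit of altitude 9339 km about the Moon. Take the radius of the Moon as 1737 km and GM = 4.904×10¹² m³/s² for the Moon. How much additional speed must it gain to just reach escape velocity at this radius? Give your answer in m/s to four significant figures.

Δv ≈ 275.6 m/s

r = 1737 + 9339 = 11076 km = 1.1076×10⁷ m.
Circular speed v_c = √(μ/r) = 665.4 m/s.
Escape speed v_esc = √(2μ/r) = √2 × v_c = 941.0 m/s.
Δv = v_esc − v_c = 275.6 m/s.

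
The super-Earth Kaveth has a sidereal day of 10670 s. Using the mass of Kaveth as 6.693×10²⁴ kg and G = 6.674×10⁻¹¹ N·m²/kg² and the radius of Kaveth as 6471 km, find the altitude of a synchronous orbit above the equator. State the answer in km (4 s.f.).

h_sync ≈ 4410 km

μ = GM = 6.674×10⁻¹¹ × 6.693×10²⁴ = 4.467×10¹⁴ m³/s².
A synchronous orbit has period T, so by Kepler's third law a = (μT²/4π²)^(1/3).
μT²/4π² = 4.467×10¹⁴ × (1.067×10⁴)² / 39.48 = 1.288×10²¹ m³.
a = 1.088×10⁷ m = 10881 km.
Altitude h = a − R = 10881 − 6471 = 4409.7 km.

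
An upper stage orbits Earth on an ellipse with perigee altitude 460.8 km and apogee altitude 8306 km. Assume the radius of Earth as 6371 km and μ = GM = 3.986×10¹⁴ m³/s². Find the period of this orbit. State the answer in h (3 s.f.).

T ≈ 3.08 h

r_p = 6371 + 460.8 = 6831.8 km = 6.8318×10⁶ m.
r_a = 6371 + 8306 = 14677 km = 1.4677×10⁷ m.
Semi-major axis a = (r_p + r_a)/2 = (6831.8 + 14677)/2 = 10754 km = 1.075×10⁷ m.
By Kepler's third law T = 2π√(a³/μ) = 2π × 1.766×10³ = 1.110×10⁴ s.
= 3.083 h.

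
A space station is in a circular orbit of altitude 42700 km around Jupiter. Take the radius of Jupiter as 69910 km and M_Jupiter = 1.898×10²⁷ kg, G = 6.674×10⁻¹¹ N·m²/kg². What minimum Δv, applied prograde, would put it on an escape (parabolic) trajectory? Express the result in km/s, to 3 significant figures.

Δv ≈ 13.9 km/s

μ = GM = 6.674×10⁻¹¹ × 1.898×10²⁷ = 1.267×10¹⁷ m³/s².
r = 69910 + 42700 = 112610 km = 1.1261×10⁸ m.
Circular speed v_c = √(μ/r) = 33540 m/s.
Escape speed v_esc = √(2μ/r) = √2 × v_c = 47430 m/s.
Δv = v_esc − v_c = 13890 m/s = 13.89 km/s.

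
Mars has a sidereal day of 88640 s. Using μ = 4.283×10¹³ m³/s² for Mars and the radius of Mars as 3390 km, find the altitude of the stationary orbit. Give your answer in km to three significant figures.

A synchronous orbit has period T, so by Kepler's third law a = (μT²/4π²)^(1/3).
μT²/4π² = 4.283×10¹³ × (8.864×10⁴)² / 39.48 = 8.524×10²¹ m³.
a = 2.043×10⁷ m = 20428 km.
Altitude h = a − R = 20428 − 3390 = 17038 km.

h_sync ≈ 17000 km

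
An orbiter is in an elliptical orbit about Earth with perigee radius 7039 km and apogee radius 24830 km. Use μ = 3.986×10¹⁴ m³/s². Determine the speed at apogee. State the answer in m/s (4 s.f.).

v ≈ 2663 m/s

Semi-major axis a = (r_p + r_a)/2 = 15934 km = 1.593×10⁷ m.
Vis-viva: v² = μ(2/r − 1/a) = 3.986×10¹⁴ × (8.055×10⁻⁸ − 6.276×10⁻⁸) = 7.091×10⁶ m²/s².
v = 2663 m/s.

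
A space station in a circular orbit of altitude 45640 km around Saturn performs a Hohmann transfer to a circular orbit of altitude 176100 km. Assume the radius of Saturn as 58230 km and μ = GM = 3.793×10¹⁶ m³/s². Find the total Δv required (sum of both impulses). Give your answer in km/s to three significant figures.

Δv_total ≈ 6.14 km/s

r₁ = 58230 + 45640 = 103870 km = 1.0387×10⁸ m.
r₂ = 58230 + 176100 = 234330 km = 2.3433×10⁸ m.
Transfer ellipse a_t = (r₁ + r₂)/2 = 1.691×10⁸ m.
At r₁: circular v_c1 = √(μ/r₁) = 19110 m/s; transfer-perikrone v_p = √[μ(2/r₁ − 1/a_t)] = 22500 m/s.
Δv₁ = v_p − v_c1 = 3386 m/s.
At r₂: circular v_c2 = √(μ/r₂) = 12720 m/s; transfer-apokrone v_a = √[μ(2/r₂ − 1/a_t)] = 9971 m/s.
Δv₂ = v_c2 − v_a = 2751 m/s.
Total Δv = Δv₁ + Δv₂ = 6137 m/s = 6.137 km/s.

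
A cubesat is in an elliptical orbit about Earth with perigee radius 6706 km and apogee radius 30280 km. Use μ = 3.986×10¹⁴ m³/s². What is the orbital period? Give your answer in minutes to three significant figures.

T ≈ 417 minutes

Semi-major axis a = (r_p + r_a)/2 = (6706.0 + 30280)/2 = 18493 km = 1.849×10⁷ m.
By Kepler's third law T = 2π√(a³/μ) = 2π × 3.983×10³ = 2.503×10⁴ s.
= 417.1 minutes.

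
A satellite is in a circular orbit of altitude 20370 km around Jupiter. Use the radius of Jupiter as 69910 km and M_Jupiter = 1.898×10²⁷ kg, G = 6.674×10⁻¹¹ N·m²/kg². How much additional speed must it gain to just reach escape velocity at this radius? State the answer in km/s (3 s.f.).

μ = GM = 6.674×10⁻¹¹ × 1.898×10²⁷ = 1.267×10¹⁷ m³/s².
r = 69910 + 20370 = 90280 km = 9.0280×10⁷ m.
Circular speed v_c = √(μ/r) = 37460 m/s.
Escape speed v_esc = √(2μ/r) = √2 × v_c = 52970 m/s.
Δv = v_esc − v_c = 15520 m/s = 15.52 km/s.

Δv ≈ 15.5 km/s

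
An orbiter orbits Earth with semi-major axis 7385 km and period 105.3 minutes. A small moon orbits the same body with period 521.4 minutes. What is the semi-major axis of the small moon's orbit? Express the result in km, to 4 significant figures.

a₂ ≈ 21450 km

Kepler's third law: a³ ∝ T², so a₂ = a₁ (T₂/T₁)^(2/3).
T₂/T₁ = 4.952, (T₂/T₁)^(2/3) = 2.905.
a₂ = 7385 × 2.905 = 21450 km.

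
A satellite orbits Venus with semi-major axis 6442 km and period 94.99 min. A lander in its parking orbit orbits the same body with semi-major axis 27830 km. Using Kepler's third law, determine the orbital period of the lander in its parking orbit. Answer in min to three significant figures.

T₂ ≈ 853 min

Kepler's third law: T² ∝ a³, so T₂ = T₁ (a₂/a₁)^(3/2).
a₂/a₁ = 4.320, (a₂/a₁)^(3/2) = 8.979.
T₂ = 94.99 × 8.979 = 852.9 min.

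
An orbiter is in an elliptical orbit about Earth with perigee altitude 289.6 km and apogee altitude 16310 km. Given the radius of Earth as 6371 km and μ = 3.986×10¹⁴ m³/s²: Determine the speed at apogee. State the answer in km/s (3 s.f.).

v ≈ 2.82 km/s

r_p = 6371 + 289.6 = 6660.6 km = 6.6606×10⁶ m.
r_a = 6371 + 16310 = 22681 km = 2.2681×10⁷ m.
Semi-major axis a = (r_p + r_a)/2 = 14671 km = 1.467×10⁷ m.
Vis-viva: v² = μ(2/r − 1/a) = 3.986×10¹⁴ × (8.818×10⁻⁸ − 6.816×10⁻⁸) = 7.979×10⁶ m²/s².
v = 2825 m/s = 2.825 km/s.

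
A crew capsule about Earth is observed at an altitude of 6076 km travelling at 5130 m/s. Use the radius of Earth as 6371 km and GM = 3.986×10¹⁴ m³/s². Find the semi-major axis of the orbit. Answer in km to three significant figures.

a ≈ 10600 km

r = 6371 + 6076 = 12447 km = 1.245×10⁷ m.
Specific orbital energy ε = v²/2 − μ/r = (5130)²/2 − 3.986×10¹⁴/1.245×10⁷ = -1.887×10⁷ J/kg.
Since ε = −μ/(2a), a = −μ/(2ε) = 1.056×10⁷ m = 10564 km.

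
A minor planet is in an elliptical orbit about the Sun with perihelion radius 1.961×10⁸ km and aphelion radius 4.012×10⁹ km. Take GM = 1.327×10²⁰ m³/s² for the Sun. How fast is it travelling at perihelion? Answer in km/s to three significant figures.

Semi-major axis a = (r_p + r_a)/2 = 2.1040×10⁹ km = 2.104×10¹² m.
Vis-viva: v² = μ(2/r − 1/a) = 1.327×10²⁰ × (1.020×10⁻¹¹ − 4.753×10⁻¹³) = 1.290×10⁹ m²/s².
v = 35920 m/s = 35.92 km/s.

v ≈ 35.9 km/s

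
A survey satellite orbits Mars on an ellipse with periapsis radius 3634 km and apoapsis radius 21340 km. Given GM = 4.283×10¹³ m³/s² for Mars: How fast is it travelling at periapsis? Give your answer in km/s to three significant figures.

v ≈ 4.49 km/s

Semi-major axis a = (r_p + r_a)/2 = 12487 km = 1.249×10⁷ m.
Vis-viva: v² = μ(2/r − 1/a) = 4.283×10¹³ × (5.504×10⁻⁷ − 8.008×10⁻⁸) = 2.014×10⁷ m²/s².
v = 4488 m/s = 4.488 km/s.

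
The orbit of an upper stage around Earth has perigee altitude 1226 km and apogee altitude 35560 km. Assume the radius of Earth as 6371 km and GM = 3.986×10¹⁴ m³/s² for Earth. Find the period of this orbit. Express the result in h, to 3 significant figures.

r_p = 6371 + 1226 = 7597.0 km = 7.5970×10⁶ m.
r_a = 6371 + 35560 = 41931 km = 4.1931×10⁷ m.
Semi-major axis a = (r_p + r_a)/2 = (7597.0 + 41931)/2 = 24764 km = 2.476×10⁷ m.
By Kepler's third law T = 2π√(a³/μ) = 2π × 6.173×10³ = 3.878×10⁴ s.
= 10.77 h.

T ≈ 10.8 h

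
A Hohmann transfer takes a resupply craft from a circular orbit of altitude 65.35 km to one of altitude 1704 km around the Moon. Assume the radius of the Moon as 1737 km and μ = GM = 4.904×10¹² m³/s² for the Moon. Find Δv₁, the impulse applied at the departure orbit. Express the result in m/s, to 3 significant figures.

Δv ≈ 240 m/s

r₁ = 1737 + 65.35 = 1802.3 km = 1.8024×10⁶ m.
r₂ = 1737 + 1704 = 3441.0 km = 3.4410×10⁶ m.
Transfer ellipse a_t = (r₁ + r₂)/2 = 2.622×10⁶ m.
At r₁: circular v_c1 = √(μ/r₁) = 1650 m/s; transfer-perilune v_p = √[μ(2/r₁ − 1/a_t)] = 1890 m/s.
Δv₁ = v_p − v_c1 = 240.3 m/s.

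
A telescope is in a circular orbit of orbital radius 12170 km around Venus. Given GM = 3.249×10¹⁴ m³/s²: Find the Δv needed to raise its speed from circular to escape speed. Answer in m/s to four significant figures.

r = 12170 km = 1.217×10⁷ m.
Circular speed v_c = √(μ/r) = 5167 m/s.
Escape speed v_esc = √(2μ/r) = √2 × v_c = 7307 m/s.
Δv = v_esc − v_c = 2140 m/s.

Δv ≈ 2140 m/s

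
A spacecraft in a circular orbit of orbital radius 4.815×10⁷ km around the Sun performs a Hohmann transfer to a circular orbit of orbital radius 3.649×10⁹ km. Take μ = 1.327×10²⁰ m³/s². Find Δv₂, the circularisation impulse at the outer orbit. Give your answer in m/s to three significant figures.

Δv ≈ 5060 m/s

r₁ = 4.815×10⁷ km = 4.815×10¹⁰ m.
r₂ = 3.649×10⁹ km = 3.649×10¹² m.
Transfer ellipse a_t = (r₁ + r₂)/2 = 1.849×10¹² m.
At r₁: circular v_c1 = √(μ/r₁) = 52500 m/s; transfer-perihelion v_p = √[μ(2/r₁ − 1/a_t)] = 73760 m/s.
At r₂: circular v_c2 = √(μ/r₂) = 6030 m/s; transfer-aphelion v_a = √[μ(2/r₂ − 1/a_t)] = 973.3 m/s.
Δv₂ = v_c2 − v_a = 5057 m/s.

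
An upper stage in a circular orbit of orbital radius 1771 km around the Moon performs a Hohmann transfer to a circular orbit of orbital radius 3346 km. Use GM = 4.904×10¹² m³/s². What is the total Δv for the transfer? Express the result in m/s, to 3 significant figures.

Δv_total ≈ 442 m/s

r₁ = 1771 km = 1.771×10⁶ m.
r₂ = 3346 km = 3.346×10⁶ m.
Transfer ellipse a_t = (r₁ + r₂)/2 = 2.558×10⁶ m.
At r₁: circular v_c1 = √(μ/r₁) = 1664 m/s; transfer-perilune v_p = √[μ(2/r₁ − 1/a_t)] = 1903 m/s.
Δv₁ = v_p − v_c1 = 238.9 m/s.
At r₂: circular v_c2 = √(μ/r₂) = 1211 m/s; transfer-apolune v_a = √[μ(2/r₂ − 1/a_t)] = 1007 m/s.
Δv₂ = v_c2 − v_a = 203.4 m/s.
Total Δv = Δv₁ + Δv₂ = 442.3 m/s.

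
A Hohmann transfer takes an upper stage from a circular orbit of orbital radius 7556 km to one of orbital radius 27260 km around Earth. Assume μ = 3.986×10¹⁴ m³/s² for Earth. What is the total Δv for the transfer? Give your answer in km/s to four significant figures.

Δv_total ≈ 3.130 km/s

r₁ = 7556 km = 7.556×10⁶ m.
r₂ = 27260 km = 2.726×10⁷ m.
Transfer ellipse a_t = (r₁ + r₂)/2 = 1.741×10⁷ m.
At r₁: circular v_c1 = √(μ/r₁) = 7263 m/s; transfer-perigee v_p = √[μ(2/r₁ − 1/a_t)] = 9089 m/s.
Δv₁ = v_p − v_c1 = 1826 m/s.
At r₂: circular v_c2 = √(μ/r₂) = 3824 m/s; transfer-apogee v_a = √[μ(2/r₂ − 1/a_t)] = 2519 m/s.
Δv₂ = v_c2 − v_a = 1305 m/s.
Total Δv = Δv₁ + Δv₂ = 3130 m/s = 3.130 km/s.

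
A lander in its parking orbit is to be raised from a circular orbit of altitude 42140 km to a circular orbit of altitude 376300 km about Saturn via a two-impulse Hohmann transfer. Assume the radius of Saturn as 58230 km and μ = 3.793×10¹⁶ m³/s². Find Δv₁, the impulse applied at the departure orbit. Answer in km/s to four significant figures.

Δv ≈ 5.339 km/s

r₁ = 58230 + 42140 = 100370 km = 1.0037×10⁸ m.
r₂ = 58230 + 376300 = 434530 km = 4.3453×10⁸ m.
Transfer ellipse a_t = (r₁ + r₂)/2 = 2.674×10⁸ m.
At r₁: circular v_c1 = √(μ/r₁) = 19440 m/s; transfer-perikrone v_p = √[μ(2/r₁ − 1/a_t)] = 24780 m/s.
Δv₁ = v_p − v_c1 = 5339 m/s.
= 5.339 km/s.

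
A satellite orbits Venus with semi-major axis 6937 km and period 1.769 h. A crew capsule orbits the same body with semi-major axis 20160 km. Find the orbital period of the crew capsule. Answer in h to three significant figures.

Kepler's third law: T² ∝ a³, so T₂ = T₁ (a₂/a₁)^(3/2).
a₂/a₁ = 2.906, (a₂/a₁)^(3/2) = 4.954.
T₂ = 1.769 × 4.954 = 8.764 h.

T₂ ≈ 8.76 h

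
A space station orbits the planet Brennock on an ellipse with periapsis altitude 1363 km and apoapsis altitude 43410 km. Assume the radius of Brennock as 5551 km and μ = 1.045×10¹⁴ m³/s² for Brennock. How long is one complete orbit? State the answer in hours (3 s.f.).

T ≈ 25.2 hours

r_p = 5551 + 1363 = 6914.0 km = 6.9140×10⁶ m.
r_a = 5551 + 43410 = 48961 km = 4.8961×10⁷ m.
Semi-major axis a = (r_p + r_a)/2 = (6914.0 + 48961)/2 = 27938 km = 2.794×10⁷ m.
By Kepler's third law T = 2π√(a³/μ) = 2π × 1.445×10⁴ = 9.076×10⁴ s.
= 25.21 hours.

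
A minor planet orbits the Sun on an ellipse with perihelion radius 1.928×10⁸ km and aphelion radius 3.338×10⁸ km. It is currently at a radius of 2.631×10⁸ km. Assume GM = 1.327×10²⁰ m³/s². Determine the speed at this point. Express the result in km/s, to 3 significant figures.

Semi-major axis a = (r_p + r_a)/2 = 2.6330×10⁸ km = 2.633×10¹¹ m.
Vis-viva: v² = μ(2/r − 1/a) = 1.327×10²⁰ × (7.602×10⁻¹² − 3.798×10⁻¹²) = 5.048×10⁸ m²/s².
v = 22470 m/s = 22.47 km/s.

v ≈ 22.5 km/s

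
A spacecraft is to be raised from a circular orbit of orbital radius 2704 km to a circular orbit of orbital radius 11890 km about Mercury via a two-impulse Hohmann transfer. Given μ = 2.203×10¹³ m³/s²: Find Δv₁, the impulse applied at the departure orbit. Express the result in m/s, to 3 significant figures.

Δv ≈ 789 m/s

r₁ = 2704 km = 2.704×10⁶ m.
r₂ = 11890 km = 1.189×10⁷ m.
Transfer ellipse a_t = (r₁ + r₂)/2 = 7.297×10⁶ m.
At r₁: circular v_c1 = √(μ/r₁) = 2854 m/s; transfer-periherm v_p = √[μ(2/r₁ − 1/a_t)] = 3644 m/s.
Δv₁ = v_p − v_c1 = 789.2 m/s.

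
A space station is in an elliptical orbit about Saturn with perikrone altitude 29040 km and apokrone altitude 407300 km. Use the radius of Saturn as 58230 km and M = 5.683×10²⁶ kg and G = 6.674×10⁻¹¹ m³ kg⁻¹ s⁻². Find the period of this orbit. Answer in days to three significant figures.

T ≈ 1.72 days

μ = GM = 6.674×10⁻¹¹ × 5.683×10²⁶ = 3.793×10¹⁶ m³/s².
r_p = 58230 + 29040 = 87270 km = 8.7270×10⁷ m.
r_a = 58230 + 407300 = 465530 km = 4.6553×10⁸ m.
Semi-major axis a = (r_p + r_a)/2 = (87270 + 4.6553×10⁵)/2 = 2.7640×10⁵ km = 2.764×10⁸ m.
By Kepler's third law T = 2π√(a³/μ) = 2π × 2.360×10⁴ = 1.483×10⁵ s.
= 1.716 days.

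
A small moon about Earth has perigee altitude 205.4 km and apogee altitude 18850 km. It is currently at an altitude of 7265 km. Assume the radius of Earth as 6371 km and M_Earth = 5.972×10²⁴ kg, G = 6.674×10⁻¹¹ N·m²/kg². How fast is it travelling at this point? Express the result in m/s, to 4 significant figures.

μ = GM = 6.674×10⁻¹¹ × 5.972×10²⁴ = 3.986×10¹⁴ m³/s².
r_p = 6371 + 205.4 = 6576.4 km = 6.5764×10⁶ m.
r_a = 6371 + 18850 = 25221 km = 2.5221×10⁷ m.
r = 6371 + 7265 = 13636 km = 1.364×10⁷ m.
Semi-major axis a = (r_p + r_a)/2 = 15899 km = 1.590×10⁷ m.
Vis-viva: v² = μ(2/r − 1/a) = 3.986×10¹⁴ × (1.467×10⁻⁷ − 6.290×10⁻⁸) = 3.339×10⁷ m²/s².
v = 5778 m/s.

v ≈ 5778 m/s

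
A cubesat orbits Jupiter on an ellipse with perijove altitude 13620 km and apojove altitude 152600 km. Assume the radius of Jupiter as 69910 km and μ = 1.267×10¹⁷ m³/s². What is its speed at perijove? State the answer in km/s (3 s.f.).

v ≈ 47.0 km/s

r_p = 69910 + 13620 = 83530 km = 8.3530×10⁷ m.
r_a = 69910 + 152600 = 222510 km = 2.2251×10⁸ m.
Semi-major axis a = (r_p + r_a)/2 = 1.5302×10⁵ km = 1.530×10⁸ m.
Vis-viva: v² = μ(2/r − 1/a) = 1.267×10¹⁷ × (2.394×10⁻⁸ − 6.535×10⁻⁹) = 2.206×10⁹ m²/s².
v = 46960 m/s = 46.96 km/s.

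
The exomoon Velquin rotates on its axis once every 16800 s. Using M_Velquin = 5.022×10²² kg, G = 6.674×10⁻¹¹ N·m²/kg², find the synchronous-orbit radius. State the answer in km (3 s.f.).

r_sync ≈ 2880 km

μ = GM = 6.674×10⁻¹¹ × 5.022×10²² = 3.352×10¹² m³/s².
A synchronous orbit has period T, so by Kepler's third law a = (μT²/4π²)^(1/3).
μT²/4π² = 3.352×10¹² × (1.680×10⁴)² / 39.48 = 2.396×10¹⁹ m³.
a = 2.883×10⁶ m = 2883.0 km.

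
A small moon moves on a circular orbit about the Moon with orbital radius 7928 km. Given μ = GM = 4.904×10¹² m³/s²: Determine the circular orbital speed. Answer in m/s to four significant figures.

r = 7928 km = 7.928×10⁶ m.
For a circular orbit v = √(μ/r) = √(4.904×10¹² / 7.928×10⁶) = √(6.186×10⁵) = 786.5 m/s.

v ≈ 786.5 m/s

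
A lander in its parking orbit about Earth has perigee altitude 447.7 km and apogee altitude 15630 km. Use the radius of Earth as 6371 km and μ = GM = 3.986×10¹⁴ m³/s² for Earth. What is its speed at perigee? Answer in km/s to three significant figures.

v ≈ 9.45 km/s

r_p = 6371 + 447.7 = 6818.7 km = 6.8187×10⁶ m.
r_a = 6371 + 15630 = 22001 km = 2.2001×10⁷ m.
Semi-major axis a = (r_p + r_a)/2 = 14410 km = 1.441×10⁷ m.
Vis-viva: v² = μ(2/r − 1/a) = 3.986×10¹⁴ × (2.933×10⁻⁷ − 6.940×10⁻⁸) = 8.925×10⁷ m²/s².
v = 9447 m/s = 9.447 km/s.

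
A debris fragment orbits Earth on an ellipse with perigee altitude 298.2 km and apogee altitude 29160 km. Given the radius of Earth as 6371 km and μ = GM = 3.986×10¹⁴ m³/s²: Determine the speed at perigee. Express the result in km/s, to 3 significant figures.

r_p = 6371 + 298.2 = 6669.2 km = 6.6692×10⁶ m.
r_a = 6371 + 29160 = 35531 km = 3.5531×10⁷ m.
Semi-major axis a = (r_p + r_a)/2 = 21100 km = 2.110×10⁷ m.
Vis-viva: v² = μ(2/r − 1/a) = 3.986×10¹⁴ × (2.999×10⁻⁷ − 4.739×10⁻⁸) = 1.006×10⁸ m²/s².
v = 10030 m/s = 10.03 km/s.

v ≈ 10.0 km/s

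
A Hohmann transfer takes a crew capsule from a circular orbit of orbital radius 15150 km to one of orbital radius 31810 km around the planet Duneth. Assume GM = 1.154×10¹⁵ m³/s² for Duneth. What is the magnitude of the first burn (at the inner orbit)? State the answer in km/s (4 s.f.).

Δv ≈ 1.431 km/s

r₁ = 15150 km = 1.515×10⁷ m.
r₂ = 31810 km = 3.181×10⁷ m.
Transfer ellipse a_t = (r₁ + r₂)/2 = 2.348×10⁷ m.
At r₁: circular v_c1 = √(μ/r₁) = 8728 m/s; transfer-periapsis v_p = √[μ(2/r₁ − 1/a_t)] = 10160 m/s.
Δv₁ = v_p − v_c1 = 1431 m/s.
= 1.431 km/s.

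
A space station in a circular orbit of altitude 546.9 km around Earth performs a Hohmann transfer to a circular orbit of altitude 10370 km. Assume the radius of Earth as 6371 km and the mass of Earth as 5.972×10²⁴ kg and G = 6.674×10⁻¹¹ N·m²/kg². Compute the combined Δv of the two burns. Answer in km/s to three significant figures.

μ = GM = 6.674×10⁻¹¹ × 5.972×10²⁴ = 3.986×10¹⁴ m³/s².
r₁ = 6371 + 546.9 = 6917.9 km = 6.9179×10⁶ m.
r₂ = 6371 + 10370 = 16741 km = 1.6741×10⁷ m.
Transfer ellipse a_t = (r₁ + r₂)/2 = 1.183×10⁷ m.
At r₁: circular v_c1 = √(μ/r₁) = 7590 m/s; transfer-perigee v_p = √[μ(2/r₁ − 1/a_t)] = 9030 m/s.
Δv₁ = v_p − v_c1 = 1439 m/s.
At r₂: circular v_c2 = √(μ/r₂) = 4879 m/s; transfer-apogee v_a = √[μ(2/r₂ − 1/a_t)] = 3731 m/s.
Δv₂ = v_c2 − v_a = 1148 m/s.
Total Δv = Δv₁ + Δv₂ = 2587 m/s = 2.587 km/s.

Δv_total ≈ 2.59 km/s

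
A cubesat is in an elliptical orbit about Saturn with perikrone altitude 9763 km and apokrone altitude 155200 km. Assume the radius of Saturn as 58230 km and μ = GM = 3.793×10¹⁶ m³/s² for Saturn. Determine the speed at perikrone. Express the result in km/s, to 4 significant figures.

v ≈ 29.09 km/s

r_p = 58230 + 9763 = 67993 km = 6.7993×10⁷ m.
r_a = 58230 + 155200 = 213430 km = 2.1343×10⁸ m.
Semi-major axis a = (r_p + r_a)/2 = 1.4071×10⁵ km = 1.407×10⁸ m.
Vis-viva: v² = μ(2/r − 1/a) = 3.793×10¹⁶ × (2.941×10⁻⁸ − 7.107×10⁻⁹) = 8.461×10⁸ m²/s².
v = 29090 m/s = 29.09 km/s.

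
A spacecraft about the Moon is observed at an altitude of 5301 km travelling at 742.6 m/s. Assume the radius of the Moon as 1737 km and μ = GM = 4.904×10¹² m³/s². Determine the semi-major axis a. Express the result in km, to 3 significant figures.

a ≈ 5820 km

r = 1737 + 5301 = 7038.0 km = 7.038×10⁶ m.
Specific orbital energy ε = v²/2 − μ/r = (742.6)²/2 − 4.904×10¹²/7.038×10⁶ = -4.211×10⁵ J/kg.
Since ε = −μ/(2a), a = −μ/(2ε) = 5.823×10⁶ m = 5823.4 km.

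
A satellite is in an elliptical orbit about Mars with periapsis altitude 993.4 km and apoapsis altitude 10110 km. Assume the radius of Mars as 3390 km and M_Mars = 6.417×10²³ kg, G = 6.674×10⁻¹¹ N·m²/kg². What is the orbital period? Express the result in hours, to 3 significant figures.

μ = GM = 6.674×10⁻¹¹ × 6.417×10²³ = 4.283×10¹³ m³/s².
r_p = 3390 + 993.4 = 4383.4 km = 4.3834×10⁶ m.
r_a = 3390 + 10110 = 13500 km = 1.3500×10⁷ m.
Semi-major axis a = (r_p + r_a)/2 = (4383.4 + 13500)/2 = 8941.7 km = 8.942×10⁶ m.
By Kepler's third law T = 2π√(a³/μ) = 2π × 4.086×10³ = 2.567×10⁴ s.
= 7.131 hours.

T ≈ 7.13 hours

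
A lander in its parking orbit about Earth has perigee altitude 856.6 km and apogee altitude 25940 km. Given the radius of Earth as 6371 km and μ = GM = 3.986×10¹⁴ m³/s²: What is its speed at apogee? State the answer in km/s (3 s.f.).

v ≈ 2.12 km/s

r_p = 6371 + 856.6 = 7227.6 km = 7.2276×10⁶ m.
r_a = 6371 + 25940 = 32311 km = 3.2311×10⁷ m.
Semi-major axis a = (r_p + r_a)/2 = 19769 km = 1.977×10⁷ m.
Vis-viva: v² = μ(2/r − 1/a) = 3.986×10¹⁴ × (6.190×10⁻⁸ − 5.058×10⁻⁸) = 4.510×10⁶ m²/s².
v = 2124 m/s = 2.124 km/s.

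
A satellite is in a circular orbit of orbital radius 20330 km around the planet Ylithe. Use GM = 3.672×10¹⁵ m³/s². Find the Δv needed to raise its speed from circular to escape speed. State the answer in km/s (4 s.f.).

Δv ≈ 5.567 km/s

r = 20330 km = 2.033×10⁷ m.
Circular speed v_c = √(μ/r) = 13440 m/s.
Escape speed v_esc = √(2μ/r) = √2 × v_c = 19010 m/s.
Δv = v_esc − v_c = 5567 m/s = 5.567 km/s.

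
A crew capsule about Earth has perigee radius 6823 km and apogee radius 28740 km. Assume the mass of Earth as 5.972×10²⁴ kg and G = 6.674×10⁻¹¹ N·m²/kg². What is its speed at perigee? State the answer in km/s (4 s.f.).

v ≈ 9.717 km/s

μ = GM = 6.674×10⁻¹¹ × 5.972×10²⁴ = 3.986×10¹⁴ m³/s².
Semi-major axis a = (r_p + r_a)/2 = 17782 km = 1.778×10⁷ m.
Vis-viva: v² = μ(2/r − 1/a) = 3.986×10¹⁴ × (2.931×10⁻⁷ − 5.624×10⁻⁸) = 9.442×10⁷ m²/s².
v = 9717 m/s = 9.717 km/s.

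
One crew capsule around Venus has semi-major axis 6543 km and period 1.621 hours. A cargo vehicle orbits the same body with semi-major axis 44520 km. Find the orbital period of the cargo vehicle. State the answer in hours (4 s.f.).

T₂ ≈ 28.77 hours

Kepler's third law: T² ∝ a³, so T₂ = T₁ (a₂/a₁)^(3/2).
a₂/a₁ = 6.804, (a₂/a₁)^(3/2) = 17.75.
T₂ = 1.621 × 17.75 = 28.77 hours.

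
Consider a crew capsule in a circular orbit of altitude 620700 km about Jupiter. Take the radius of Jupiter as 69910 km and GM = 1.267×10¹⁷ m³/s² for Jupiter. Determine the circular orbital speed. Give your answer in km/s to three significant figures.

r = 69910 + 620700 = 690610 km = 6.9061×10⁸ m.
For a circular orbit v = √(μ/r) = √(1.267×10¹⁷ / 6.906×10⁸) = √(1.835×10⁸) = 13540 m/s.
That is 13.54 km/s.

v ≈ 13.5 km/s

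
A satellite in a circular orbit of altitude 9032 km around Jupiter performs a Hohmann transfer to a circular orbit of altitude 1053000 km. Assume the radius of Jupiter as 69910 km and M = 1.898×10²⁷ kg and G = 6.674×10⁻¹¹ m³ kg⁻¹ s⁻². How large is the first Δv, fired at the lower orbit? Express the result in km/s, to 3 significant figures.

Δv ≈ 14.7 km/s

μ = GM = 6.674×10⁻¹¹ × 1.898×10²⁷ = 1.267×10¹⁷ m³/s².
r₁ = 69910 + 9032 = 78942 km = 7.8942×10⁷ m.
r₂ = 69910 + 1053000 = 1122900 km = 1.1229×10⁹ m.
Transfer ellipse a_t = (r₁ + r₂)/2 = 6.009×10⁸ m.
At r₁: circular v_c1 = √(μ/r₁) = 40060 m/s; transfer-perijove v_p = √[μ(2/r₁ − 1/a_t)] = 54760 m/s.
Δv₁ = v_p − v_c1 = 14700 m/s.
= 14.70 km/s.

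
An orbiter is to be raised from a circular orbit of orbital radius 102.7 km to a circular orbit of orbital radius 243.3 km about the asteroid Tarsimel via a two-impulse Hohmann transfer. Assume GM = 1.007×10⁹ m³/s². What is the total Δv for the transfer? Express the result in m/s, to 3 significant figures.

Δv_total ≈ 33.2 m/s

r₁ = 102.7 km = 1.027×10⁵ m.
r₂ = 243.3 km = 2.433×10⁵ m.
Transfer ellipse a_t = (r₁ + r₂)/2 = 1.730×10⁵ m.
At r₁: circular v_c1 = √(μ/r₁) = 99.02 m/s; transfer-periapsis v_p = √[μ(2/r₁ − 1/a_t)] = 117.4 m/s.
Δv₁ = v_p − v_c1 = 18.41 m/s.
At r₂: circular v_c2 = √(μ/r₂) = 64.33 m/s; transfer-apoapsis v_a = √[μ(2/r₂ − 1/a_t)] = 49.57 m/s.
Δv₂ = v_c2 − v_a = 14.77 m/s.
Total Δv = Δv₁ + Δv₂ = 33.17 m/s.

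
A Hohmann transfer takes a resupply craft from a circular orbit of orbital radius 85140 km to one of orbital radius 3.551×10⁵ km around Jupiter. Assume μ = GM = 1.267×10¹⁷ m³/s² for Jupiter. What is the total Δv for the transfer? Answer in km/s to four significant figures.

r₁ = 85140 km = 8.514×10⁷ m.
r₂ = 3.551×10⁵ km = 3.551×10⁸ m.
Transfer ellipse a_t = (r₁ + r₂)/2 = 2.201×10⁸ m.
At r₁: circular v_c1 = √(μ/r₁) = 38580 m/s; transfer-perijove v_p = √[μ(2/r₁ − 1/a_t)] = 49000 m/s.
Δv₁ = v_p − v_c1 = 10420 m/s.
At r₂: circular v_c2 = √(μ/r₂) = 18890 m/s; transfer-apojove v_a = √[μ(2/r₂ − 1/a_t)] = 11750 m/s.
Δv₂ = v_c2 − v_a = 7142 m/s.
Total Δv = Δv₁ + Δv₂ = 17560 m/s = 17.56 km/s.

Δv_total ≈ 17.56 km/s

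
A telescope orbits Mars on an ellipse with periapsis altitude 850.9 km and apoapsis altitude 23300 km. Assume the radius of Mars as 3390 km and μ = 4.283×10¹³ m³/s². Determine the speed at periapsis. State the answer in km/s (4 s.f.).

v ≈ 4.175 km/s

r_p = 3390 + 850.9 = 4240.9 km = 4.2409×10⁶ m.
r_a = 3390 + 23300 = 26690 km = 2.6690×10⁷ m.
Semi-major axis a = (r_p + r_a)/2 = 15465 km = 1.547×10⁷ m.
Vis-viva: v² = μ(2/r − 1/a) = 4.283×10¹³ × (4.716×10⁻⁷ − 6.466×10⁻⁸) = 1.743×10⁷ m²/s².
v = 4175 m/s = 4.175 km/s.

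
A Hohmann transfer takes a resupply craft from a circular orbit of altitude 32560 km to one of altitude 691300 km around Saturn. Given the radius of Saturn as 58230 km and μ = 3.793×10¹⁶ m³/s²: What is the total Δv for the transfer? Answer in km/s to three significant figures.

Δv_total ≈ 10.7 km/s

r₁ = 58230 + 32560 = 90790 km = 9.0790×10⁷ m.
r₂ = 58230 + 691300 = 749530 km = 7.4953×10⁸ m.
Transfer ellipse a_t = (r₁ + r₂)/2 = 4.202×10⁸ m.
At r₁: circular v_c1 = √(μ/r₁) = 20440 m/s; transfer-perikrone v_p = √[μ(2/r₁ − 1/a_t)] = 27300 m/s.
Δv₁ = v_p − v_c1 = 6860 m/s.
At r₂: circular v_c2 = √(μ/r₂) = 7114 m/s; transfer-apokrone v_a = √[μ(2/r₂ − 1/a_t)] = 3307 m/s.
Δv₂ = v_c2 − v_a = 3807 m/s.
Total Δv = Δv₁ + Δv₂ = 10670 m/s = 10.67 km/s.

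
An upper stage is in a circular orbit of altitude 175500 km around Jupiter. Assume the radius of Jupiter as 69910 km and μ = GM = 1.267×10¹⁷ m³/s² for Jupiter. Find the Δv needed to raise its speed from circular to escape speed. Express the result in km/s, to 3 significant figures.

r = 69910 + 175500 = 245410 km = 2.4541×10⁸ m.
Circular speed v_c = √(μ/r) = 22720 m/s.
Escape speed v_esc = √(2μ/r) = √2 × v_c = 32130 m/s.
Δv = v_esc − v_c = 9412 m/s = 9.412 km/s.

Δv ≈ 9.41 km/s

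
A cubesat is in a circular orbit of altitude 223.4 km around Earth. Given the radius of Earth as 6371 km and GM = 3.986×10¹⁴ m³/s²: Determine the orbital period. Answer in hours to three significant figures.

r = 6371 + 223.4 = 6594.4 km = 6.5944×10⁶ m.
Kepler's third law: T = 2π√(r³/μ) = 2π√((6.594×10⁶)³ / 3.986×10¹⁴).
r³/μ = 7.194×10⁵ s², so T = 2π × 8.482×10² = 5.329×10³ s.
Converting: 5.329×10³ s ÷ 3600 = 1.480 hours.

T ≈ 1.48 hours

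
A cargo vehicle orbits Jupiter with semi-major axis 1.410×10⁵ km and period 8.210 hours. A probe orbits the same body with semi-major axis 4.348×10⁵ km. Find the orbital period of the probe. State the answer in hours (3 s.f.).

T₂ ≈ 44.5 hours

Kepler's third law: T² ∝ a³, so T₂ = T₁ (a₂/a₁)^(3/2).
a₂/a₁ = 3.084, (a₂/a₁)^(3/2) = 5.415.
T₂ = 8.210 × 5.415 = 44.46 hours.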